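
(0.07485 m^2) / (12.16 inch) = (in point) 686.9. Check: 0.07485 m^2 is already in m^2. 1 inch = 0.0254 m, so 12.16 inch = 12.16 * 0.0254 = 0.308864 m. Combine: 0.07485 m^2 / 0.308864 m = 0.24233967 m. 1 point = 0.00035277778 m, so 0.24233967 m = 0.24233967 / 0.00035277778 = 686.9471 point ≈ 686.9 point (4 s.f.).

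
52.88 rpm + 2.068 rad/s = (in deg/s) 435.8. Check: 1 rpm = 0.10471976 rad/s, so 52.88 rpm = 52.88 * 0.10471976 = 5.5375807 rad/s. 2.068 rad/s is already in rad/s. Sum: 5.5375807 + 2.068 = 7.6055807 rad/s. 1 deg/s = 0.017453293 rad/s, so 7.6055807 rad/s = 7.6055807 / 0.017453293 = 435.76767 deg/s ≈ 435.8 deg/s (4 s.f.).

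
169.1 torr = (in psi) 3.27. Check: 1 torr = 133.32237 Pa, so 169.1 torr = 169.1 * 133.32237 = 22544.812 Pa. 1 psi = 6894.7573 Pa, so 22544.812 Pa = 22544.812 / 6894.7573 = 3.2698486 psi ≈ 3.27 psi (4 s.f.).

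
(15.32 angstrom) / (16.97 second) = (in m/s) 1 angstrom = 1e-10 m, so 15.32 angstrom = 15.32 * 1e-10 = 1.532e-09 m. 16.97 second = 16.97 s. Combine: 1.532e-09 m / 16.97 s = 9.0276959e-11 m/s. Result: 9.0276959e-11 m/s ≈ 9.028e-11 m/s (4 s.f.). Final answer: 9.028e-11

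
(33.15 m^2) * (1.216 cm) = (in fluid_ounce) 1.363e+04. Check: 33.15 m^2 is already in m^2. 1 cm = 0.01 m, so 1.216 cm = 1.216 * 0.01 = 0.01216 m. Combine: 33.15 m^2 * 0.01216 m = 0.403104 m^3. 1 fluid_ounce = 2.957353e-05 m^3, so 0.403104 m^3 = 0.403104 / 2.957353e-05 = 13630.568 fluid_ounce ≈ 1.363e+04 fluid_ounce (4 s.f.).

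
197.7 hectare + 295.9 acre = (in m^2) 3.174e+06. Check: 1 hectare = 10000 m^2, so 197.7 hectare = 197.7 * 10000 = 1977000 m^2. 1 acre = 4046.8564 m^2, so 295.9 acre = 295.9 * 4046.8564 = 1197464.8 m^2. Sum: 1977000 + 1197464.8 = 3174464.8 m^2. Result: 3174464.8 m^2 ≈ 3.174e+06 m^2 (4 s.f.).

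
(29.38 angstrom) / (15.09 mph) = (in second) 4.355e-10. Check: 1 angstrom = 1e-10 m, so 29.38 angstrom = 29.38 * 1e-10 = 2.938e-09 m. 1 mph = 0.44704 m/s, so 15.09 mph = 15.09 * 0.44704 = 6.7458336 m/s. Combine: 2.938e-09 m / 6.7458336 m/s = 4.3552809e-10 s. 4.3552809e-10 s = 4.3552809e-10 second ≈ 4.355e-10 second (4 s.f.).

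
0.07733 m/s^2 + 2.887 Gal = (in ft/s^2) 0.07733 m/s^2 is already in m/s^2. 1 Gal = 0.01 m/s^2, so 2.887 Gal = 2.887 * 0.01 = 0.02887 m/s^2. Sum: 0.07733 + 0.02887 = 0.1062 m/s^2. 1 ft/s^2 = 0.3048 m/s^2, so 0.1062 m/s^2 = 0.1062 / 0.3048 = 0.3484252 ft/s^2 ≈ 0.3484 ft/s^2 (4 s.f.). Final answer: 0.3484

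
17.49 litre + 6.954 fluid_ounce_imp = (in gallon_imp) 1 litre = 0.001 m^3, so 17.49 litre = 17.49 * 0.001 = 0.01749 m^3. 1 fluid_ounce_imp = 2.8413063e-05 m^3, so 6.954 fluid_ounce_imp = 6.954 * 2.8413063e-05 = 0.00019758444 m^3. Sum: 0.01749 + 0.00019758444 = 0.017687584 m^3. 1 gallon_imp = 0.00454609 m^3, so 0.017687584 m^3 = 0.017687584 / 0.00454609 = 3.8907247 gallon_imp ≈ 3.891 gallon_imp (4 s.f.). Final answer: 3.891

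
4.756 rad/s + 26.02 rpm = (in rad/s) 4.756 rad/s is already in rad/s. 1 rpm = 0.10471976 rad/s, so 26.02 rpm = 26.02 * 0.10471976 = 2.724808 rad/s. Sum: 4.756 + 2.724808 = 7.480808 rad/s. Result: 7.480808 rad/s ≈ 7.481 rad/s (4 s.f.). Final answer: 7.481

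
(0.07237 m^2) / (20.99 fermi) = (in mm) 0.07237 m^2 is already in m^2. 1 fermi = 1e-15 m, so 20.99 fermi = 20.99 * 1e-15 = 2.099e-14 m. Combine: 0.07237 m^2 / 2.099e-14 m = 3.4478323e+12 m. 1 mm = 0.001 m, so 3.4478323e+12 m = 3.4478323e+12 / 0.001 = 3.4478323e+15 mm ≈ 3.448e+15 mm (4 s.f.). Final answer: 3.448e+15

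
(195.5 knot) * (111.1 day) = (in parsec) 1 knot = 0.51444444 m/s, so 195.5 knot = 195.5 * 0.51444444 = 100.57389 m/s. 1 day = 86400 s, so 111.1 day = 111.1 * 86400 = 9599040 s. Combine: 100.57389 m/s * 9599040 s = 9.6541278e+08 m. 1 parsec = 3.0856776e+16 m, so 9.6541278e+08 m = 9.6541278e+08 / 3.0856776e+16 = 3.1286898e-08 parsec ≈ 3.129e-08 parsec (4 s.f.). Final answer: 3.129e-08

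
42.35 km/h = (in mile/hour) 1 km/h = 0.27777778 m/s, so 42.35 km/h = 42.35 * 0.27777778 = 11.763889 m/s. 1 mile/hour = 0.44704 m/s, so 11.763889 m/s = 11.763889 / 0.44704 = 26.31507 mile/hour ≈ 26.32 mile/hour (4 s.f.). Final answer: 26.32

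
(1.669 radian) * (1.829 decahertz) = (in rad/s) 1.669 radian = 1.669 rad. 1 decahertz = 10 Hz, so 1.829 decahertz = 1.829 * 10 = 18.29 Hz. Combine: 1.669 rad * 18.29 Hz = 30.52601 rad/s. Result: 30.52601 rad/s ≈ 30.53 rad/s (4 s.f.). Final answer: 30.53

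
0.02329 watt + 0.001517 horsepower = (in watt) 1.155. Check: 0.02329 watt = 0.02329 W. 1 horsepower = 745.69987 W, so 0.001517 horsepower = 0.001517 * 745.69987 = 1.1312267 W. Sum: 0.02329 + 1.1312267 = 1.1545167 W. 1.1545167 W = 1.1545167 watt ≈ 1.155 watt (4 s.f.).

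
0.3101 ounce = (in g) 8.791. Check: 1 ounce = 0.028349523 kg, so 0.3101 ounce = 0.3101 * 0.028349523 = 0.0087911871 kg. 1 g = 0.001 kg, so 0.0087911871 kg = 0.0087911871 / 0.001 = 8.7911871 g ≈ 8.791 g (4 s.f.).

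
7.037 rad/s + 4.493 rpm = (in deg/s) 7.037 rad/s is already in rad/s. 1 rpm = 0.10471976 rad/s, so 4.493 rpm = 4.493 * 0.10471976 = 0.47050586 rad/s. Sum: 7.037 + 0.47050586 = 7.5075059 rad/s. 1 deg/s = 0.017453293 rad/s, so 7.5075059 rad/s = 7.5075059 / 0.017453293 = 430.1484 deg/s ≈ 430.1 deg/s (4 s.f.). Final answer: 430.1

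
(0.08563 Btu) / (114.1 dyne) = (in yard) 1 Btu = 1055.0559 J, so 0.08563 Btu = 0.08563 * 1055.0559 = 90.344433 J. 1 dyne = 1e-05 N, so 114.1 dyne = 114.1 * 1e-05 = 0.001141 N. Combine: 90.344433 J / 0.001141 N = 79180.046 m. 1 yard = 0.9144 m, so 79180.046 m = 79180.046 / 0.9144 = 86592.351 yard ≈ 8.659e+04 yard (4 s.f.). Final answer: 8.659e+04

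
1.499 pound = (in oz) 1 pound = 0.45359237 kg, so 1.499 pound = 1.499 * 0.45359237 = 0.67993496 kg. 1 oz = 0.028349523 kg, so 0.67993496 kg = 0.67993496 / 0.028349523 = 23.984 oz ≈ 23.98 oz (4 s.f.). Final answer: 23.98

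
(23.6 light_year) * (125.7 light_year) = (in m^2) 2.655e+35. Check: 1 light_year = 9.4607305e+15 m, so 23.6 light_year = 23.6 * 9.4607305e+15 = 2.2327324e+17 m. 1 light_year = 9.4607305e+15 m, so 125.7 light_year = 125.7 * 9.4607305e+15 = 1.1892138e+18 m. Combine: 2.2327324e+17 m * 1.1892138e+18 m = 2.6551962e+35 m^2. Result: 2.6551962e+35 m^2 ≈ 2.655e+35 m^2 (4 s.f.).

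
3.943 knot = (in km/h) 7.302. Check: 1 knot = 0.51444444 m/s, so 3.943 knot = 3.943 * 0.51444444 = 2.0284544 m/s. 1 km/h = 0.27777778 m/s, so 2.0284544 m/s = 2.0284544 / 0.27777778 = 7.302436 km/h ≈ 7.302 km/h (4 s.f.).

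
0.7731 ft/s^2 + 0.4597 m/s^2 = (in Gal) 69.53. Check: 1 ft/s^2 = 0.3048 m/s^2, so 0.7731 ft/s^2 = 0.7731 * 0.3048 = 0.23564088 m/s^2. 0.4597 m/s^2 is already in m/s^2. Sum: 0.23564088 + 0.4597 = 0.69534088 m/s^2. 1 Gal = 0.01 m/s^2, so 0.69534088 m/s^2 = 0.69534088 / 0.01 = 69.534088 Gal ≈ 69.53 Gal (4 s.f.).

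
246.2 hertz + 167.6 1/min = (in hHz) 2.49. Check: 246.2 hertz = 246.2 Hz. 1 1/min = 0.016666667 Hz, so 167.6 1/min = 167.6 * 0.016666667 = 2.7933333 Hz. Sum: 246.2 + 2.7933333 = 248.99333 Hz. 1 hHz = 100 Hz, so 248.99333 Hz = 248.99333 / 100 = 2.4899333 hHz ≈ 2.49 hHz (4 s.f.).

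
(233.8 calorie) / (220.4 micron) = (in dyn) 1 calorie = 4.184 J, so 233.8 calorie = 233.8 * 4.184 = 978.2192 J. 1 micron = 1e-06 m, so 220.4 micron = 220.4 * 1e-06 = 0.0002204 m. Combine: 978.2192 J / 0.0002204 m = 4438381.1 N. 1 dyn = 1e-05 N, so 4438381.1 N = 4438381.1 / 1e-05 = 4.4383811e+11 dyn ≈ 4.438e+11 dyn (4 s.f.). Final answer: 4.438e+11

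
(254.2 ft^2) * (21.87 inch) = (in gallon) 3466. Check: 1 ft^2 = 0.09290304 m^2, so 254.2 ft^2 = 254.2 * 0.09290304 = 23.615953 m^2. 1 inch = 0.0254 m, so 21.87 inch = 21.87 * 0.0254 = 0.555498 m. Combine: 23.615953 m^2 * 0.555498 m = 13.118615 m^3. 1 gallon = 0.0037854118 m^3, so 13.118615 m^3 = 13.118615 / 0.0037854118 = 3465.5713 gallon ≈ 3466 gallon (4 s.f.).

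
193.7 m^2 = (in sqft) 1 sqft = 0.09290304 m^2, so 193.7 m^2 = 193.7 / 0.09290304 = 2084.9694 sqft ≈ 2085 sqft (4 s.f.). Final answer: 2085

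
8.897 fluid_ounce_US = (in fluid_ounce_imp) 1 fluid_ounce_US = 2.957353e-05 m^3, so 8.897 fluid_ounce_US = 8.897 * 2.957353e-05 = 0.00026311569 m^3. 1 fluid_ounce_imp = 2.8413063e-05 m^3, so 0.00026311569 m^3 = 0.00026311569 / 2.8413063e-05 = 9.2603778 fluid_ounce_imp ≈ 9.26 fluid_ounce_imp (4 s.f.). Final answer: 9.26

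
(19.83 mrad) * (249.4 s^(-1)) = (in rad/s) 1 mrad = 0.001 rad, so 19.83 mrad = 19.83 * 0.001 = 0.01983 rad. 249.4 s^(-1) = 249.4 Hz. Combine: 0.01983 rad * 249.4 Hz = 4.945602 rad/s. Result: 4.945602 rad/s ≈ 4.946 rad/s (4 s.f.). Final answer: 4.946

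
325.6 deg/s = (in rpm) 54.27. Check: 1 deg/s = 0.017453293 rad/s, so 325.6 deg/s = 325.6 * 0.017453293 = 5.682792 rad/s. 1 rpm = 0.10471976 rad/s, so 5.682792 rad/s = 5.682792 / 0.10471976 = 54.266667 rpm ≈ 54.27 rpm (4 s.f.).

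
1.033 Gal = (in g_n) 1 Gal = 0.01 m/s^2, so 1.033 Gal = 1.033 * 0.01 = 0.01033 m/s^2. 1 g_n = 9.80665 m/s^2, so 0.01033 m/s^2 = 0.01033 / 9.80665 = 0.0010533668 g_n ≈ 0.001053 g_n (4 s.f.). Final answer: 0.001053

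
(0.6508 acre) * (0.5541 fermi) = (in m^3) 1.459e-12. Check: 1 acre = 4046.8564 m^2, so 0.6508 acre = 0.6508 * 4046.8564 = 2633.6942 m^2. 1 fermi = 1e-15 m, so 0.5541 fermi = 0.5541 * 1e-15 = 5.541e-16 m. Combine: 2633.6942 m^2 * 5.541e-16 m = 1.4593299e-12 m^3. Result: 1.4593299e-12 m^3 ≈ 1.459e-12 m^3 (4 s.f.).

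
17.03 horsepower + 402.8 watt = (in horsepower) 1 horsepower = 745.69987 W, so 17.03 horsepower = 17.03 * 745.69987 = 12699.269 W. 402.8 watt = 402.8 W. Sum: 12699.269 + 402.8 = 13102.069 W. 1 horsepower = 745.69987 W, so 13102.069 W = 13102.069 / 745.69987 = 17.570164 horsepower ≈ 17.57 horsepower (4 s.f.). Final answer: 17.57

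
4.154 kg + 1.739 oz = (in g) 4.154 kg is already in kg. 1 oz = 0.028349523 kg, so 1.739 oz = 1.739 * 0.028349523 = 0.049299821 kg. Sum: 4.154 + 0.049299821 = 4.2032998 kg. 1 g = 0.001 kg, so 4.2032998 kg = 4.2032998 / 0.001 = 4203.2998 g ≈ 4203 g (4 s.f.). Final answer: 4203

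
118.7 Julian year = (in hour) 1.041e+06. Check: 1 Julian year = 31557600 s, so 118.7 Julian year = 118.7 * 31557600 = 3.7458871e+09 s. 1 hour = 3600 s, so 3.7458871e+09 s = 3.7458871e+09 / 3600 = 1040524.2 hour ≈ 1.041e+06 hour (4 s.f.).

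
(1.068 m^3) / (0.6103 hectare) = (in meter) 0.000175. Check: 1.068 m^3 is already in m^3. 1 hectare = 10000 m^2, so 0.6103 hectare = 0.6103 * 10000 = 6103 m^2. Combine: 1.068 m^3 / 6103 m^2 = 0.0001749959 m. 0.0001749959 m = 0.0001749959 meter ≈ 0.000175 meter (4 s.f.).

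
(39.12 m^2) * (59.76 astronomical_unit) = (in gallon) 39.12 m^2 is already in m^2. 1 astronomical_unit = 1.4959787e+11 m, so 59.76 astronomical_unit = 59.76 * 1.4959787e+11 = 8.9399688e+12 m. Combine: 39.12 m^2 * 8.9399688e+12 m = 3.4973158e+14 m^3. 1 gallon = 0.0037854118 m^3, so 3.4973158e+14 m^3 = 3.4973158e+14 / 0.0037854118 = 9.2389309e+16 gallon ≈ 9.239e+16 gallon (4 s.f.). Final answer: 9.239e+16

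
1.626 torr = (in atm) 0.002139. Check: 1 torr = 133.32237 Pa, so 1.626 torr = 1.626 * 133.32237 = 216.78217 Pa. 1 atm = 101325 Pa, so 216.78217 Pa = 216.78217 / 101325 = 0.0021394737 atm ≈ 0.002139 atm (4 s.f.).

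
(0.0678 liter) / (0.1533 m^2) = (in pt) 1 liter = 0.001 m^3, so 0.0678 liter = 0.0678 * 0.001 = 6.78e-05 m^3. 0.1533 m^2 is already in m^2. Combine: 6.78e-05 m^3 / 0.1533 m^2 = 0.00044227006 m. 1 pt = 0.00035277778 m, so 0.00044227006 m = 0.00044227006 / 0.00035277778 = 1.2536789 pt ≈ 1.254 pt (4 s.f.). Final answer: 1.254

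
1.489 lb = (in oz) 23.82. Check: 1 lb = 0.45359237 kg, so 1.489 lb = 1.489 * 0.45359237 = 0.67539904 kg. 1 oz = 0.028349523 kg, so 0.67539904 kg = 0.67539904 / 0.028349523 = 23.824 oz ≈ 23.82 oz (4 s.f.).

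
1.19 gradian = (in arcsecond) 1 gradian = 0.015707963 rad, so 1.19 gradian = 1.19 * 0.015707963 = 0.018692476 rad. 1 arcsecond = 4.8481368e-06 rad, so 0.018692476 rad = 0.018692476 / 4.8481368e-06 = 3855.6 arcsecond ≈ 3856 arcsecond (4 s.f.). Final answer: 3856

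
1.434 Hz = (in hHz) 1 hHz = 100 Hz, so 1.434 Hz = 1.434 / 100 = 0.01434 hHz. Final answer: 0.01434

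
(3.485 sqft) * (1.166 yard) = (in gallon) 1 sqft = 0.09290304 m^2, so 3.485 sqft = 3.485 * 0.09290304 = 0.32376709 m^2. 1 yard = 0.9144 m, so 1.166 yard = 1.166 * 0.9144 = 1.0661904 m. Combine: 0.32376709 m^2 * 1.0661904 m = 0.34519737 m^3. 1 gallon = 0.0037854118 m^3, so 0.34519737 m^3 = 0.34519737 / 0.0037854118 = 91.191497 gallon ≈ 91.19 gallon (4 s.f.). Final answer: 91.19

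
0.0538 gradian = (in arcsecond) 174.3. Check: 1 gradian = 0.015707963 rad, so 0.0538 gradian = 0.0538 * 0.015707963 = 0.00084508842 rad. 1 arcsecond = 4.8481368e-06 rad, so 0.00084508842 rad = 0.00084508842 / 4.8481368e-06 = 174.312 arcsecond ≈ 174.3 arcsecond (4 s.f.).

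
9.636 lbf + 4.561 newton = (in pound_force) 1 lbf = 4.4482216 N, so 9.636 lbf = 9.636 * 4.4482216 = 42.863063 N. 4.561 newton = 4.561 N. Sum: 42.863063 + 4.561 = 47.424063 N. 1 pound_force = 4.4482216 N, so 47.424063 N = 47.424063 / 4.4482216 = 10.661354 pound_force ≈ 10.66 pound_force (4 s.f.). Final answer: 10.66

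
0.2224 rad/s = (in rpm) 1 rpm = 0.10471976 rad/s, so 0.2224 rad/s = 0.2224 / 0.10471976 = 2.1237636 rpm ≈ 2.124 rpm (4 s.f.). Final answer: 2.124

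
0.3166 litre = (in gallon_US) 1 litre = 0.001 m^3, so 0.3166 litre = 0.3166 * 0.001 = 0.0003166 m^3. 1 gallon_US = 0.0037854118 m^3, so 0.0003166 m^3 = 0.0003166 / 0.0037854118 = 0.083636872 gallon_US ≈ 0.08364 gallon_US (4 s.f.). Final answer: 0.08364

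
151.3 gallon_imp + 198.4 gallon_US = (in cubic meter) 1 gallon_imp = 0.00454609 m^3, so 151.3 gallon_imp = 151.3 * 0.00454609 = 0.68782342 m^3. 1 gallon_US = 0.0037854118 m^3, so 198.4 gallon_US = 198.4 * 0.0037854118 = 0.7510257 m^3. Sum: 0.68782342 + 0.7510257 = 1.4388491 m^3. 1.4388491 m^3 = 1.4388491 cubic meter ≈ 1.439 cubic meter (4 s.f.). Final answer: 1.439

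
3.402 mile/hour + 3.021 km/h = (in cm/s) 1 mile/hour = 0.44704 m/s, so 3.402 mile/hour = 3.402 * 0.44704 = 1.5208301 m/s. 1 km/h = 0.27777778 m/s, so 3.021 km/h = 3.021 * 0.27777778 = 0.83916667 m/s. Sum: 1.5208301 + 0.83916667 = 2.3599967 m/s. 1 cm/s = 0.01 m/s, so 2.3599967 m/s = 2.3599967 / 0.01 = 235.99967 cm/s ≈ 236 cm/s (4 s.f.). Final answer: 236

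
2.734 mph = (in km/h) 4.4. Check: 1 mph = 0.44704 m/s, so 2.734 mph = 2.734 * 0.44704 = 1.2222074 m/s. 1 km/h = 0.27777778 m/s, so 1.2222074 m/s = 1.2222074 / 0.27777778 = 4.3999465 km/h ≈ 4.4 km/h (4 s.f.).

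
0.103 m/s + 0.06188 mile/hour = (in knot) 0.254. Check: 0.103 m/s is already in m/s. 1 mile/hour = 0.44704 m/s, so 0.06188 mile/hour = 0.06188 * 0.44704 = 0.027662835 m/s. Sum: 0.103 + 0.027662835 = 0.13066284 m/s. 1 knot = 0.51444444 m/s, so 0.13066284 m/s = 0.13066284 / 0.51444444 = 0.25398823 knot ≈ 0.254 knot (4 s.f.).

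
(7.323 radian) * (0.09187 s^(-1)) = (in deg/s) 38.55. Check: 7.323 radian = 7.323 rad. 0.09187 s^(-1) = 0.09187 Hz. Combine: 7.323 rad * 0.09187 Hz = 0.67276401 rad/s. 1 deg/s = 0.017453293 rad/s, so 0.67276401 rad/s = 0.67276401 / 0.017453293 = 38.546538 deg/s ≈ 38.55 deg/s (4 s.f.).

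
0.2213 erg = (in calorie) 1 erg = 1e-07 J, so 0.2213 erg = 0.2213 * 1e-07 = 2.213e-08 J. 1 calorie = 4.184 J, so 2.213e-08 J = 2.213e-08 / 4.184 = 5.2891969e-09 calorie ≈ 5.289e-09 calorie (4 s.f.). Final answer: 5.289e-09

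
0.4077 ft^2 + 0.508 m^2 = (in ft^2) 5.876. Check: 1 ft^2 = 0.09290304 m^2, so 0.4077 ft^2 = 0.4077 * 0.09290304 = 0.037876569 m^2. 0.508 m^2 is already in m^2. Sum: 0.037876569 + 0.508 = 0.54587657 m^2. 1 ft^2 = 0.09290304 m^2, so 0.54587657 m^2 = 0.54587657 / 0.09290304 = 5.8757665 ft^2 ≈ 5.876 ft^2 (4 s.f.).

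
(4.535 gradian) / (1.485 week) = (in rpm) 7.574e-07. Check: 1 gradian = 0.015707963 rad, so 4.535 gradian = 4.535 * 0.015707963 = 0.071235613 rad. 1 week = 604800 s, so 1.485 week = 1.485 * 604800 = 898128 s. Combine: 0.071235613 rad / 898128 s = 7.9315658e-08 rad/s. 1 rpm = 0.10471976 rad/s, so 7.9315658e-08 rad/s = 7.9315658e-08 / 0.10471976 = 7.5740874e-07 rpm ≈ 7.574e-07 rpm (4 s.f.).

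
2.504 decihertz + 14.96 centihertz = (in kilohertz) 0.0004. Check: 1 decihertz = 0.1 Hz, so 2.504 decihertz = 2.504 * 0.1 = 0.2504 Hz. 1 centihertz = 0.01 Hz, so 14.96 centihertz = 14.96 * 0.01 = 0.1496 Hz. Sum: 0.2504 + 0.1496 = 0.4 Hz. 1 kilohertz = 1000 Hz, so 0.4 Hz = 0.4 / 1000 = 0.0004 kilohertz.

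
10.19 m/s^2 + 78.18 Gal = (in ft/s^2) 10.19 m/s^2 is already in m/s^2. 1 Gal = 0.01 m/s^2, so 78.18 Gal = 78.18 * 0.01 = 0.7818 m/s^2. Sum: 10.19 + 0.7818 = 10.9718 m/s^2. 1 ft/s^2 = 0.3048 m/s^2, so 10.9718 m/s^2 = 10.9718 / 0.3048 = 35.996719 ft/s^2 ≈ 36 ft/s^2 (4 s.f.). Final answer: 36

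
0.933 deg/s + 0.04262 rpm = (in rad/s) 0.02075. Check: 1 deg/s = 0.017453293 rad/s, so 0.933 deg/s = 0.933 * 0.017453293 = 0.016283922 rad/s. 1 rpm = 0.10471976 rad/s, so 0.04262 rpm = 0.04262 * 0.10471976 = 0.004463156 rad/s. Sum: 0.016283922 + 0.004463156 = 0.020747078 rad/s. Result: 0.020747078 rad/s ≈ 0.02075 rad/s (4 s.f.).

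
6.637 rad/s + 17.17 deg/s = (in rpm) 66.24. Check: 6.637 rad/s is already in rad/s. 1 deg/s = 0.017453293 rad/s, so 17.17 deg/s = 17.17 * 0.017453293 = 0.29967303 rad/s. Sum: 6.637 + 0.29967303 = 6.936673 rad/s. 1 rpm = 0.10471976 rad/s, so 6.936673 rad/s = 6.936673 / 0.10471976 = 66.240348 rpm ≈ 66.24 rpm (4 s.f.).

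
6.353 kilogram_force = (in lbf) 14.01. Check: 1 kilogram_force = 9.80665 N, so 6.353 kilogram_force = 6.353 * 9.80665 = 62.301647 N. 1 lbf = 4.4482216 N, so 62.301647 N = 62.301647 / 4.4482216 = 14.005968 lbf ≈ 14.01 lbf (4 s.f.).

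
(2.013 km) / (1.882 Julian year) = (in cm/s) 1 km = 1000 m, so 2.013 km = 2.013 * 1000 = 2013 m. 1 Julian year = 31557600 s, so 1.882 Julian year = 1.882 * 31557600 = 59391403 s. Combine: 2013 m / 59391403 s = 3.3893794e-05 m/s. 1 cm/s = 0.01 m/s, so 3.3893794e-05 m/s = 3.3893794e-05 / 0.01 = 0.0033893794 cm/s ≈ 0.003389 cm/s (4 s.f.). Final answer: 0.003389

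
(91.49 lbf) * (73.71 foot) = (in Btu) 1 lbf = 4.4482216 N, so 91.49 lbf = 91.49 * 4.4482216 = 406.9678 N. 1 foot = 0.3048 m, so 73.71 foot = 73.71 * 0.3048 = 22.466808 m. Combine: 406.9678 N * 22.466808 m = 9143.2673 J. 1 Btu = 1055.0559 J, so 9143.2673 J = 9143.2673 / 1055.0559 = 8.6661453 Btu ≈ 8.666 Btu (4 s.f.). Final answer: 8.666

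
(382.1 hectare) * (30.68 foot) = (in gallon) 9.439e+09. Check: 1 hectare = 10000 m^2, so 382.1 hectare = 382.1 * 10000 = 3821000 m^2. 1 foot = 0.3048 m, so 30.68 foot = 30.68 * 0.3048 = 9.351264 m. Combine: 3821000 m^2 * 9.351264 m = 35731180 m^3. 1 gallon = 0.0037854118 m^3, so 35731180 m^3 = 35731180 / 0.0037854118 = 9.4391791e+09 gallon ≈ 9.439e+09 gallon (4 s.f.).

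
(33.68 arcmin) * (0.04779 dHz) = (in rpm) 0.0004471. Check: 1 arcmin = 0.00029088821 rad, so 33.68 arcmin = 33.68 * 0.00029088821 = 0.0097971149 rad. 1 dHz = 0.1 Hz, so 0.04779 dHz = 0.04779 * 0.1 = 0.004779 Hz. Combine: 0.0097971149 rad * 0.004779 Hz = 4.6820412e-05 rad/s. 1 rpm = 0.10471976 rad/s, so 4.6820412e-05 rad/s = 4.6820412e-05 / 0.10471976 = 0.000447102 rpm ≈ 0.0004471 rpm (4 s.f.).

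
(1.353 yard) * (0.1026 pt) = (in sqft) 1 yard = 0.9144 m, so 1.353 yard = 1.353 * 0.9144 = 1.2371832 m. 1 pt = 0.00035277778 m, so 0.1026 pt = 0.1026 * 0.00035277778 = 3.6195e-05 m. Combine: 1.2371832 m * 3.6195e-05 m = 4.4779846e-05 m^2. 1 sqft = 0.09290304 m^2, so 4.4779846e-05 m^2 = 4.4779846e-05 / 0.09290304 = 0.00048200625 sqft ≈ 0.000482 sqft (4 s.f.). Final answer: 0.000482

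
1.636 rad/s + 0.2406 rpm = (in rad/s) 1.661. Check: 1.636 rad/s is already in rad/s. 1 rpm = 0.10471976 rad/s, so 0.2406 rpm = 0.2406 * 0.10471976 = 0.025195573 rad/s. Sum: 1.636 + 0.025195573 = 1.6611956 rad/s. Result: 1.6611956 rad/s ≈ 1.661 rad/s (4 s.f.).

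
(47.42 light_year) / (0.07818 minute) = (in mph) 2.139e+17. Check: 1 light_year = 9.4607305e+15 m, so 47.42 light_year = 47.42 * 9.4607305e+15 = 4.4862784e+17 m. 1 minute = 60 s, so 0.07818 minute = 0.07818 * 60 = 4.6908 s. Combine: 4.4862784e+17 m / 4.6908 s = 9.5639942e+16 m/s. 1 mph = 0.44704 m/s, so 9.5639942e+16 m/s = 9.5639942e+16 / 0.44704 = 2.1394046e+17 mph ≈ 2.139e+17 mph (4 s.f.).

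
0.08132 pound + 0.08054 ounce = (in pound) 0.08635. Check: 1 pound = 0.45359237 kg, so 0.08132 pound = 0.08132 * 0.45359237 = 0.036886132 kg. 1 ounce = 0.028349523 kg, so 0.08054 ounce = 0.08054 * 0.028349523 = 0.0022832706 kg. Sum: 0.036886132 + 0.0022832706 = 0.039169402 kg. 1 pound = 0.45359237 kg, so 0.039169402 kg = 0.039169402 / 0.45359237 = 0.08635375 pound ≈ 0.08635 pound (4 s.f.).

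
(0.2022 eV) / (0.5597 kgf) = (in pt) 1 eV = 1.6021766e-19 J, so 0.2022 eV = 0.2022 * 1.6021766e-19 = 3.2396012e-20 J. 1 kgf = 9.80665 N, so 0.5597 kgf = 0.5597 * 9.80665 = 5.488782 N. Combine: 3.2396012e-20 J / 5.488782 N = 5.9022223e-21 m. 1 pt = 0.00035277778 m, so 5.9022223e-21 m = 5.9022223e-21 / 0.00035277778 = 1.6730709e-17 pt ≈ 1.673e-17 pt (4 s.f.). Final answer: 1.673e-17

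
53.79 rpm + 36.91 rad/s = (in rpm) 406.3. Check: 1 rpm = 0.10471976 rad/s, so 53.79 rpm = 53.79 * 0.10471976 = 5.6328756 rad/s. 36.91 rad/s is already in rad/s. Sum: 5.6328756 + 36.91 = 42.542876 rad/s. 1 rpm = 0.10471976 rad/s, so 42.542876 rad/s = 42.542876 / 0.10471976 = 406.25454 rpm ≈ 406.3 rpm (4 s.f.).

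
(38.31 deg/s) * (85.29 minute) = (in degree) 1.96e+05. Check: 1 deg/s = 0.017453293 rad/s, so 38.31 deg/s = 38.31 * 0.017453293 = 0.66863564 rad/s. 1 minute = 60 s, so 85.29 minute = 85.29 * 60 = 5117.4 s. Combine: 0.66863564 rad/s * 5117.4 s = 3421.676 rad. 1 degree = 0.017453293 rad, so 3421.676 rad = 3421.676 / 0.017453293 = 196047.59 degree ≈ 1.96e+05 degree (4 s.f.).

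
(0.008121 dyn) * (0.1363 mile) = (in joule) 1.781e-05. Check: 1 dyn = 1e-05 N, so 0.008121 dyn = 0.008121 * 1e-05 = 8.121e-08 N. 1 mile = 1609.344 m, so 0.1363 mile = 0.1363 * 1609.344 = 219.35359 m. Combine: 8.121e-08 N * 219.35359 m = 1.7813705e-05 J. 1.7813705e-05 J = 1.7813705e-05 joule ≈ 1.781e-05 joule (4 s.f.).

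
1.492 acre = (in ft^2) 6.499e+04. Check: 1 acre = 4046.8564 m^2, so 1.492 acre = 1.492 * 4046.8564 = 6037.9098 m^2. 1 ft^2 = 0.09290304 m^2, so 6037.9098 m^2 = 6037.9098 / 0.09290304 = 64991.52 ft^2 ≈ 6.499e+04 ft^2 (4 s.f.).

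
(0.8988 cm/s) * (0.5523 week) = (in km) 1 cm/s = 0.01 m/s, so 0.8988 cm/s = 0.8988 * 0.01 = 0.008988 m/s. 1 week = 604800 s, so 0.5523 week = 0.5523 * 604800 = 334031.04 s. Combine: 0.008988 m/s * 334031.04 s = 3002.271 m. 1 km = 1000 m, so 3002.271 m = 3002.271 / 1000 = 3.002271 km ≈ 3.002 km (4 s.f.). Final answer: 3.002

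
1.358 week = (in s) 1 week = 604800 s, so 1.358 week = 1.358 * 604800 = 821318.4 s. Result: 821318.4 s ≈ 8.213e+05 s (4 s.f.). Final answer: 8.213e+05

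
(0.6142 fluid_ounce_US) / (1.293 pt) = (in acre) 9.84e-06. Check: 1 fluid_ounce_US = 2.957353e-05 m^3, so 0.6142 fluid_ounce_US = 0.6142 * 2.957353e-05 = 1.8164062e-05 m^3. 1 pt = 0.00035277778 m, so 1.293 pt = 1.293 * 0.00035277778 = 0.00045614167 m. Combine: 1.8164062e-05 m^3 / 0.00045614167 m = 0.039821098 m^2. 1 acre = 4046.8564 m^2, so 0.039821098 m^2 = 0.039821098 / 4046.8564 = 9.8400075e-06 acre ≈ 9.84e-06 acre (4 s.f.).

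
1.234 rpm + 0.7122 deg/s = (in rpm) 1 rpm = 0.10471976 rad/s, so 1.234 rpm = 1.234 * 0.10471976 = 0.12922418 rad/s. 1 deg/s = 0.017453293 rad/s, so 0.7122 deg/s = 0.7122 * 0.017453293 = 0.012430235 rad/s. Sum: 0.12922418 + 0.012430235 = 0.14165441 rad/s. 1 rpm = 0.10471976 rad/s, so 0.14165441 rad/s = 0.14165441 / 0.10471976 = 1.3527 rpm ≈ 1.353 rpm (4 s.f.). Final answer: 1.353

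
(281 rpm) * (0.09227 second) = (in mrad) 2715. Check: 1 rpm = 0.10471976 rad/s, so 281 rpm = 281 * 0.10471976 = 29.426251 rad/s. 0.09227 second = 0.09227 s. Combine: 29.426251 rad/s * 0.09227 s = 2.7151602 rad. 1 mrad = 0.001 rad, so 2.7151602 rad = 2.7151602 / 0.001 = 2715.1602 mrad ≈ 2715 mrad (4 s.f.).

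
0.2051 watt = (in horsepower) 0.2051 watt = 0.2051 W. 1 horsepower = 745.69987 W, so 0.2051 W = 0.2051 / 745.69987 = 0.00027504363 horsepower ≈ 0.000275 horsepower (4 s.f.). Final answer: 0.000275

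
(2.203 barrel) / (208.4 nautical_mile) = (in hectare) 1 barrel = 0.15898729 m^3, so 2.203 barrel = 2.203 * 0.15898729 = 0.35024901 m^3. 1 nautical_mile = 1852 m, so 208.4 nautical_mile = 208.4 * 1852 = 385956.8 m. Combine: 0.35024901 m^3 / 385956.8 m = 9.0748242e-07 m^2. 1 hectare = 10000 m^2, so 9.0748242e-07 m^2 = 9.0748242e-07 / 10000 = 9.0748242e-11 hectare ≈ 9.075e-11 hectare (4 s.f.). Final answer: 9.075e-11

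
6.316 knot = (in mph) 1 knot = 0.51444444 m/s, so 6.316 knot = 6.316 * 0.51444444 = 3.2492311 m/s. 1 mph = 0.44704 m/s, so 3.2492311 m/s = 3.2492311 / 0.44704 = 7.268323 mph ≈ 7.268 mph (4 s.f.). Final answer: 7.268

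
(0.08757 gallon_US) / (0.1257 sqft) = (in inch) 1 gallon_US = 0.0037854118 m^3, so 0.08757 gallon_US = 0.08757 * 0.0037854118 = 0.00033148851 m^3. 1 sqft = 0.09290304 m^2, so 0.1257 sqft = 0.1257 * 0.09290304 = 0.011677912 m^2. Combine: 0.00033148851 m^3 / 0.011677912 m^2 = 0.02838594 m. 1 inch = 0.0254 m, so 0.02838594 m = 0.02838594 / 0.0254 = 1.1175567 inch ≈ 1.118 inch (4 s.f.). Final answer: 1.118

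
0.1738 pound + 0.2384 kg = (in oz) 11.19. Check: 1 pound = 0.45359237 kg, so 0.1738 pound = 0.1738 * 0.45359237 = 0.078834354 kg. 0.2384 kg is already in kg. Sum: 0.078834354 + 0.2384 = 0.31723435 kg. 1 oz = 0.028349523 kg, so 0.31723435 kg = 0.31723435 / 0.028349523 = 11.190113 oz ≈ 11.19 oz (4 s.f.).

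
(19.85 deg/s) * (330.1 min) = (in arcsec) 1 deg/s = 0.017453293 rad/s, so 19.85 deg/s = 19.85 * 0.017453293 = 0.34644786 rad/s. 1 min = 60 s, so 330.1 min = 330.1 * 60 = 19806 s. Combine: 0.34644786 rad/s * 19806 s = 6861.7462 rad. 1 arcsec = 4.8481368e-06 rad, so 6861.7462 rad = 6861.7462 / 4.8481368e-06 = 1.4153368e+09 arcsec ≈ 1.415e+09 arcsec (4 s.f.). Final answer: 1.415e+09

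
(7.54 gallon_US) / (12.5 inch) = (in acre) 2.221e-05. Check: 1 gallon_US = 0.0037854118 m^3, so 7.54 gallon_US = 7.54 * 0.0037854118 = 0.028542005 m^3. 1 inch = 0.0254 m, so 12.5 inch = 12.5 * 0.0254 = 0.3175 m. Combine: 0.028542005 m^3 / 0.3175 m = 0.089896078 m^2. 1 acre = 4046.8564 m^2, so 0.089896078 m^2 = 0.089896078 / 4046.8564 = 2.2213805e-05 acre ≈ 2.221e-05 acre (4 s.f.).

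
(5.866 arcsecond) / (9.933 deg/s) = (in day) 1.899e-09. Check: 1 arcsecond = 4.8481368e-06 rad, so 5.866 arcsecond = 5.866 * 4.8481368e-06 = 2.8439171e-05 rad. 1 deg/s = 0.017453293 rad/s, so 9.933 deg/s = 9.933 * 0.017453293 = 0.17336355 rad/s. Combine: 2.8439171e-05 rad / 0.17336355 rad/s = 0.00016404354 s. 1 day = 86400 s, so 0.00016404354 s = 0.00016404354 / 86400 = 1.898652e-09 day ≈ 1.899e-09 day (4 s.f.).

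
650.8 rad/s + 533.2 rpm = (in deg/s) 650.8 rad/s is already in rad/s. 1 rpm = 0.10471976 rad/s, so 533.2 rpm = 533.2 * 0.10471976 = 55.836573 rad/s. Sum: 650.8 + 55.836573 = 706.63657 rad/s. 1 deg/s = 0.017453293 rad/s, so 706.63657 rad/s = 706.63657 / 0.017453293 = 40487.293 deg/s ≈ 4.049e+04 deg/s (4 s.f.). Final answer: 4.049e+04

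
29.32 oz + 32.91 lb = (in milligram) 1 oz = 0.028349523 kg, so 29.32 oz = 29.32 * 0.028349523 = 0.83120802 kg. 1 lb = 0.45359237 kg, so 32.91 lb = 32.91 * 0.45359237 = 14.927725 kg. Sum: 0.83120802 + 14.927725 = 15.758933 kg. 1 milligram = 1e-06 kg, so 15.758933 kg = 15.758933 / 1e-06 = 15758933 milligram ≈ 1.576e+07 milligram (4 s.f.). Final answer: 1.576e+07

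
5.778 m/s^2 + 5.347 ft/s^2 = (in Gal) 5.778 m/s^2 is already in m/s^2. 1 ft/s^2 = 0.3048 m/s^2, so 5.347 ft/s^2 = 5.347 * 0.3048 = 1.6297656 m/s^2. Sum: 5.778 + 1.6297656 = 7.4077656 m/s^2. 1 Gal = 0.01 m/s^2, so 7.4077656 m/s^2 = 7.4077656 / 0.01 = 740.77656 Gal ≈ 740.8 Gal (4 s.f.). Final answer: 740.8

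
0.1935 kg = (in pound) 0.4266. Check: 1 pound = 0.45359237 kg, so 0.1935 kg = 0.1935 / 0.45359237 = 0.42659448 pound ≈ 0.4266 pound (4 s.f.).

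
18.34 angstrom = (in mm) 1 angstrom = 1e-10 m, so 18.34 angstrom = 18.34 * 1e-10 = 1.834e-09 m. 1 mm = 0.001 m, so 1.834e-09 m = 1.834e-09 / 0.001 = 1.834e-06 mm. Final answer: 1.834e-06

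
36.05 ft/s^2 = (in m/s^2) 1 ft/s^2 = 0.3048 m/s^2, so 36.05 ft/s^2 = 36.05 * 0.3048 = 10.98804 m/s^2. Result: 10.98804 m/s^2 ≈ 10.99 m/s^2 (4 s.f.). Final answer: 10.99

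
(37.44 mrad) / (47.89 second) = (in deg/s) 0.04479. Check: 1 mrad = 0.001 rad, so 37.44 mrad = 37.44 * 0.001 = 0.03744 rad. 47.89 second = 47.89 s. Combine: 0.03744 rad / 47.89 s = 0.00078179161 rad/s. 1 deg/s = 0.017453293 rad/s, so 0.00078179161 rad/s = 0.00078179161 / 0.017453293 = 0.044793359 deg/s ≈ 0.04479 deg/s (4 s.f.).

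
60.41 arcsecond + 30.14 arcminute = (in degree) 1 arcsecond = 4.8481368e-06 rad, so 60.41 arcsecond = 60.41 * 4.8481368e-06 = 0.00029287594 rad. 1 arcminute = 0.00029088821 rad, so 30.14 arcminute = 30.14 * 0.00029088821 = 0.0087673706 rad. Sum: 0.00029287594 + 0.0087673706 = 0.0090602466 rad. 1 degree = 0.017453293 rad, so 0.0090602466 rad = 0.0090602466 / 0.017453293 = 0.51911389 degree ≈ 0.5191 degree (4 s.f.). Final answer: 0.5191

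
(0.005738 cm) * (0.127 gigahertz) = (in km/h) 1 cm = 0.01 m, so 0.005738 cm = 0.005738 * 0.01 = 5.738e-05 m. 1 gigahertz = 1e+09 Hz, so 0.127 gigahertz = 0.127 * 1e+09 = 1.27e+08 Hz. Combine: 5.738e-05 m * 1.27e+08 Hz = 7287.26 m/s. 1 km/h = 0.27777778 m/s, so 7287.26 m/s = 7287.26 / 0.27777778 = 26234.136 km/h ≈ 2.623e+04 km/h (4 s.f.). Final answer: 2.623e+04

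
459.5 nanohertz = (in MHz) 1 nanohertz = 1e-09 Hz, so 459.5 nanohertz = 459.5 * 1e-09 = 4.595e-07 Hz. 1 MHz = 1000000 Hz, so 4.595e-07 Hz = 4.595e-07 / 1000000 = 4.595e-13 MHz. Final answer: 4.595e-13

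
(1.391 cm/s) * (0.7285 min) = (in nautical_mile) 0.0003283. Check: 1 cm/s = 0.01 m/s, so 1.391 cm/s = 1.391 * 0.01 = 0.01391 m/s. 1 min = 60 s, so 0.7285 min = 0.7285 * 60 = 43.71 s. Combine: 0.01391 m/s * 43.71 s = 0.6080061 m. 1 nautical_mile = 1852 m, so 0.6080061 m = 0.6080061 / 1852 = 0.00032829703 nautical_mile ≈ 0.0003283 nautical_mile (4 s.f.).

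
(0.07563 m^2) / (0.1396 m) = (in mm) 541.8. Check: 0.07563 m^2 is already in m^2. 0.1396 m is already in m. Combine: 0.07563 m^2 / 0.1396 m = 0.54176218 m. 1 mm = 0.001 m, so 0.54176218 m = 0.54176218 / 0.001 = 541.76218 mm ≈ 541.8 mm (4 s.f.).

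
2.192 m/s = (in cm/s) 219.2. Check: 1 cm/s = 0.01 m/s, so 2.192 m/s = 2.192 / 0.01 = 219.2 cm/s.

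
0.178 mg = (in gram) 1 mg = 1e-06 kg, so 0.178 mg = 0.178 * 1e-06 = 1.78e-07 kg. 1 gram = 0.001 kg, so 1.78e-07 kg = 1.78e-07 / 0.001 = 0.000178 gram. Final answer: 0.000178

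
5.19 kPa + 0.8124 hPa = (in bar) 1 kPa = 1000 Pa, so 5.19 kPa = 5.19 * 1000 = 5190 Pa. 1 hPa = 100 Pa, so 0.8124 hPa = 0.8124 * 100 = 81.24 Pa. Sum: 5190 + 81.24 = 5271.24 Pa. 1 bar = 100000 Pa, so 5271.24 Pa = 5271.24 / 100000 = 0.0527124 bar ≈ 0.05271 bar (4 s.f.). Final answer: 0.05271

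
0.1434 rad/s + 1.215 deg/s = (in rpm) 0.1434 rad/s is already in rad/s. 1 deg/s = 0.017453293 rad/s, so 1.215 deg/s = 1.215 * 0.017453293 = 0.02120575 rad/s. Sum: 0.1434 + 0.02120575 = 0.16460575 rad/s. 1 rpm = 0.10471976 rad/s, so 0.16460575 rad/s = 0.16460575 / 0.10471976 = 1.5718691 rpm ≈ 1.572 rpm (4 s.f.). Final answer: 1.572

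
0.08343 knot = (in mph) 0.09601. Check: 1 knot = 0.51444444 m/s, so 0.08343 knot = 0.08343 * 0.51444444 = 0.0429201 m/s. 1 mph = 0.44704 m/s, so 0.0429201 m/s = 0.0429201 / 0.44704 = 0.096009529 mph ≈ 0.09601 mph (4 s.f.).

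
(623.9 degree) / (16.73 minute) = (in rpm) 1 degree = 0.017453293 rad, so 623.9 degree = 623.9 * 0.017453293 = 10.889109 rad. 1 minute = 60 s, so 16.73 minute = 16.73 * 60 = 1003.8 s. Combine: 10.889109 rad / 1003.8 s = 0.010847887 rad/s. 1 rpm = 0.10471976 rad/s, so 0.010847887 rad/s = 0.010847887 / 0.10471976 = 0.10358969 rpm ≈ 0.1036 rpm (4 s.f.). Final answer: 0.1036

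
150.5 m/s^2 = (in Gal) 1.505e+04. Check: 1 Gal = 0.01 m/s^2, so 150.5 m/s^2 = 150.5 / 0.01 = 15050 Gal ≈ 1.505e+04 Gal (4 s.f.).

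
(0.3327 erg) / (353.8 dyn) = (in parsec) 1 erg = 1e-07 J, so 0.3327 erg = 0.3327 * 1e-07 = 3.327e-08 J. 1 dyn = 1e-05 N, so 353.8 dyn = 353.8 * 1e-05 = 0.003538 N. Combine: 3.327e-08 J / 0.003538 N = 9.4036179e-06 m. 1 parsec = 3.0856776e+16 m, so 9.4036179e-06 m = 9.4036179e-06 / 3.0856776e+16 = 3.047505e-22 parsec ≈ 3.048e-22 parsec (4 s.f.). Final answer: 3.048e-22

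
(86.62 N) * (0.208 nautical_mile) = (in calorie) 86.62 N is already in N. 1 nautical_mile = 1852 m, so 0.208 nautical_mile = 0.208 * 1852 = 385.216 m. Combine: 86.62 N * 385.216 m = 33367.41 J. 1 calorie = 4.184 J, so 33367.41 J = 33367.41 / 4.184 = 7975.0024 calorie ≈ 7975 calorie (4 s.f.). Final answer: 7975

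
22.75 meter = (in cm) 22.75 meter = 22.75 m. 1 cm = 0.01 m, so 22.75 m = 22.75 / 0.01 = 2275 cm. Final answer: 2275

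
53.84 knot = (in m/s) 1 knot = 0.51444444 m/s, so 53.84 knot = 53.84 * 0.51444444 = 27.697689 m/s. Result: 27.697689 m/s ≈ 27.7 m/s (4 s.f.). Final answer: 27.7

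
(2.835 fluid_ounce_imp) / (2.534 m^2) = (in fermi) 3.179e+10. Check: 1 fluid_ounce_imp = 2.8413063e-05 m^3, so 2.835 fluid_ounce_imp = 2.835 * 2.8413063e-05 = 8.0551032e-05 m^3. 2.534 m^2 is already in m^2. Combine: 8.0551032e-05 m^3 / 2.534 m^2 = 3.1788095e-05 m. 1 fermi = 1e-15 m, so 3.1788095e-05 m = 3.1788095e-05 / 1e-15 = 3.1788095e+10 fermi ≈ 3.179e+10 fermi (4 s.f.).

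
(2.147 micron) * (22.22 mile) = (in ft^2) 0.8264. Check: 1 micron = 1e-06 m, so 2.147 micron = 2.147 * 1e-06 = 2.147e-06 m. 1 mile = 1609.344 m, so 22.22 mile = 22.22 * 1609.344 = 35759.624 m. Combine: 2.147e-06 m * 35759.624 m = 0.076775912 m^2. 1 ft^2 = 0.09290304 m^2, so 0.076775912 m^2 = 0.076775912 / 0.09290304 = 0.82640904 ft^2 ≈ 0.8264 ft^2 (4 s.f.).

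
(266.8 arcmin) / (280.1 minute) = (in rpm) 1 arcmin = 0.00029088821 rad, so 266.8 arcmin = 266.8 * 0.00029088821 = 0.077608974 rad. 1 minute = 60 s, so 280.1 minute = 280.1 * 60 = 16806 s. Combine: 0.077608974 rad / 16806 s = 4.6179325e-06 rad/s. 1 rpm = 0.10471976 rad/s, so 4.6179325e-06 rad/s = 4.6179325e-06 / 0.10471976 = 4.4098007e-05 rpm ≈ 4.41e-05 rpm (4 s.f.). Final answer: 4.41e-05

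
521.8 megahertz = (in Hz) 5.218e+08. Check: 1 megahertz = 1000000 Hz, so 521.8 megahertz = 521.8 * 1000000 = 5.218e+08 Hz. Result: 5.218e+08 Hz.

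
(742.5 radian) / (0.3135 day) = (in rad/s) 742.5 radian = 742.5 rad. 1 day = 86400 s, so 0.3135 day = 0.3135 * 86400 = 27086.4 s. Combine: 742.5 rad / 27086.4 s = 0.027412281 rad/s. Result: 0.027412281 rad/s ≈ 0.02741 rad/s (4 s.f.). Final answer: 0.02741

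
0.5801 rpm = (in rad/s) 1 rpm = 0.10471976 rad/s, so 0.5801 rpm = 0.5801 * 0.10471976 = 0.06074793 rad/s. Result: 0.06074793 rad/s ≈ 0.06075 rad/s (4 s.f.). Final answer: 0.06075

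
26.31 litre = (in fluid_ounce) 1 litre = 0.001 m^3, so 26.31 litre = 26.31 * 0.001 = 0.02631 m^3. 1 fluid_ounce = 2.957353e-05 m^3, so 0.02631 m^3 = 0.02631 / 2.957353e-05 = 889.64694 fluid_ounce ≈ 889.6 fluid_ounce (4 s.f.). Final answer: 889.6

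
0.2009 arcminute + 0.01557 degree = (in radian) 1 arcminute = 0.00029088821 rad, so 0.2009 arcminute = 0.2009 * 0.00029088821 = 5.8439441e-05 rad. 1 degree = 0.017453293 rad, so 0.01557 degree = 0.01557 * 0.017453293 = 0.00027174776 rad. Sum: 5.8439441e-05 + 0.00027174776 = 0.00033018721 rad. 0.00033018721 rad = 0.00033018721 radian ≈ 0.0003302 radian (4 s.f.). Final answer: 0.0003302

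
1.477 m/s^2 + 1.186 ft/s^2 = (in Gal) 183.8. Check: 1.477 m/s^2 is already in m/s^2. 1 ft/s^2 = 0.3048 m/s^2, so 1.186 ft/s^2 = 1.186 * 0.3048 = 0.3614928 m/s^2. Sum: 1.477 + 0.3614928 = 1.8384928 m/s^2. 1 Gal = 0.01 m/s^2, so 1.8384928 m/s^2 = 1.8384928 / 0.01 = 183.84928 Gal ≈ 183.8 Gal (4 s.f.).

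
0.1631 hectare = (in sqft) 1 hectare = 10000 m^2, so 0.1631 hectare = 0.1631 * 10000 = 1631 m^2. 1 sqft = 0.09290304 m^2, so 1631 m^2 = 1631 / 0.09290304 = 17555.938 sqft ≈ 1.756e+04 sqft (4 s.f.). Final answer: 1.756e+04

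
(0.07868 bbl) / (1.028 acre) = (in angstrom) 1 bbl = 0.15898729 m^3, so 0.07868 bbl = 0.07868 * 0.15898729 = 0.01250912 m^3. 1 acre = 4046.8564 m^2, so 1.028 acre = 1.028 * 4046.8564 = 4160.1684 m^2. Combine: 0.01250912 m^3 / 4160.1684 m^2 = 3.0068784e-06 m. 1 angstrom = 1e-10 m, so 3.0068784e-06 m = 3.0068784e-06 / 1e-10 = 30068.784 angstrom ≈ 3.007e+04 angstrom (4 s.f.). Final answer: 3.007e+04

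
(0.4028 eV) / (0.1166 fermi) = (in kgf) 5.644e-05. Check: 1 eV = 1.6021766e-19 J, so 0.4028 eV = 0.4028 * 1.6021766e-19 = 6.4535675e-20 J. 1 fermi = 1e-15 m, so 0.1166 fermi = 0.1166 * 1e-15 = 1.166e-16 m. Combine: 6.4535675e-20 J / 1.166e-16 m = 0.0005534792 N. 1 kgf = 9.80665 N, so 0.0005534792 N = 0.0005534792 / 9.80665 = 5.6439171e-05 kgf ≈ 5.644e-05 kgf (4 s.f.).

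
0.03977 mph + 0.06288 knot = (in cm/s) 5.013. Check: 1 mph = 0.44704 m/s, so 0.03977 mph = 0.03977 * 0.44704 = 0.017778781 m/s. 1 knot = 0.51444444 m/s, so 0.06288 knot = 0.06288 * 0.51444444 = 0.032348267 m/s. Sum: 0.017778781 + 0.032348267 = 0.050127047 m/s. 1 cm/s = 0.01 m/s, so 0.050127047 m/s = 0.050127047 / 0.01 = 5.0127047 cm/s ≈ 5.013 cm/s (4 s.f.).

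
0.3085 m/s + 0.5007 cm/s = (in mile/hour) 0.7013. Check: 0.3085 m/s is already in m/s. 1 cm/s = 0.01 m/s, so 0.5007 cm/s = 0.5007 * 0.01 = 0.005007 m/s. Sum: 0.3085 + 0.005007 = 0.313507 m/s. 1 mile/hour = 0.44704 m/s, so 0.313507 m/s = 0.313507 / 0.44704 = 0.70129519 mile/hour ≈ 0.7013 mile/hour (4 s.f.).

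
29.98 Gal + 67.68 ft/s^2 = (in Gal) 1 Gal = 0.01 m/s^2, so 29.98 Gal = 29.98 * 0.01 = 0.2998 m/s^2. 1 ft/s^2 = 0.3048 m/s^2, so 67.68 ft/s^2 = 67.68 * 0.3048 = 20.628864 m/s^2. Sum: 0.2998 + 20.628864 = 20.928664 m/s^2. 1 Gal = 0.01 m/s^2, so 20.928664 m/s^2 = 20.928664 / 0.01 = 2092.8664 Gal ≈ 2093 Gal (4 s.f.). Final answer: 2093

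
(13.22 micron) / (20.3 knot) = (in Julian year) 1 micron = 1e-06 m, so 13.22 micron = 13.22 * 1e-06 = 1.322e-05 m. 1 knot = 0.51444444 m/s, so 20.3 knot = 20.3 * 0.51444444 = 10.443222 m/s. Combine: 1.322e-05 m / 10.443222 m/s = 1.2658928e-06 s. 1 Julian year = 31557600 s, so 1.2658928e-06 s = 1.2658928e-06 / 31557600 = 4.0113723e-14 Julian year ≈ 4.011e-14 Julian year (4 s.f.). Final answer: 4.011e-14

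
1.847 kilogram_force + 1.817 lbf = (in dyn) 1 kilogram_force = 9.80665 N, so 1.847 kilogram_force = 1.847 * 9.80665 = 18.112883 N. 1 lbf = 4.4482216 N, so 1.817 lbf = 1.817 * 4.4482216 = 8.0824187 N. Sum: 18.112883 + 8.0824187 = 26.195301 N. 1 dyn = 1e-05 N, so 26.195301 N = 26.195301 / 1e-05 = 2619530.1 dyn ≈ 2.62e+06 dyn (4 s.f.). Final answer: 2.62e+06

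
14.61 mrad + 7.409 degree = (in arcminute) 494.8. Check: 1 mrad = 0.001 rad, so 14.61 mrad = 14.61 * 0.001 = 0.01461 rad. 1 degree = 0.017453293 rad, so 7.409 degree = 7.409 * 0.017453293 = 0.12931144 rad. Sum: 0.01461 + 0.12931144 = 0.14392144 rad. 1 arcminute = 0.00029088821 rad, so 0.14392144 rad = 0.14392144 / 0.00029088821 = 494.76548 arcminute ≈ 494.8 arcminute (4 s.f.).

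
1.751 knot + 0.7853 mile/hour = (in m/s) 1 knot = 0.51444444 m/s, so 1.751 knot = 1.751 * 0.51444444 = 0.90079222 m/s. 1 mile/hour = 0.44704 m/s, so 0.7853 mile/hour = 0.7853 * 0.44704 = 0.35106051 m/s. Sum: 0.90079222 + 0.35106051 = 1.2518527 m/s. Result: 1.2518527 m/s ≈ 1.252 m/s (4 s.f.). Final answer: 1.252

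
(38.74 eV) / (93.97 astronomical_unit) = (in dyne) 4.415e-26. Check: 1 eV = 1.6021766e-19 J, so 38.74 eV = 38.74 * 1.6021766e-19 = 6.2068323e-18 J. 1 astronomical_unit = 1.4959787e+11 m, so 93.97 astronomical_unit = 93.97 * 1.4959787e+11 = 1.4057712e+13 m. Combine: 6.2068323e-18 J / 1.4057712e+13 m = 4.4152507e-31 N. 1 dyne = 1e-05 N, so 4.4152507e-31 N = 4.4152507e-31 / 1e-05 = 4.4152507e-26 dyne ≈ 4.415e-26 dyne (4 s.f.).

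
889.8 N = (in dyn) 1 dyn = 1e-05 N, so 889.8 N = 889.8 / 1e-05 = 88980000 dyn ≈ 8.898e+07 dyn (4 s.f.). Final answer: 8.898e+07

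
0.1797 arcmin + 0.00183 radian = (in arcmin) 1 arcmin = 0.00029088821 rad, so 0.1797 arcmin = 0.1797 * 0.00029088821 = 5.2272611e-05 rad. 0.00183 radian = 0.00183 rad. Sum: 5.2272611e-05 + 0.00183 = 0.0018822726 rad. 1 arcmin = 0.00029088821 rad, so 0.0018822726 rad = 0.0018822726 / 0.00029088821 = 6.4707766 arcmin ≈ 6.471 arcmin (4 s.f.). Final answer: 6.471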